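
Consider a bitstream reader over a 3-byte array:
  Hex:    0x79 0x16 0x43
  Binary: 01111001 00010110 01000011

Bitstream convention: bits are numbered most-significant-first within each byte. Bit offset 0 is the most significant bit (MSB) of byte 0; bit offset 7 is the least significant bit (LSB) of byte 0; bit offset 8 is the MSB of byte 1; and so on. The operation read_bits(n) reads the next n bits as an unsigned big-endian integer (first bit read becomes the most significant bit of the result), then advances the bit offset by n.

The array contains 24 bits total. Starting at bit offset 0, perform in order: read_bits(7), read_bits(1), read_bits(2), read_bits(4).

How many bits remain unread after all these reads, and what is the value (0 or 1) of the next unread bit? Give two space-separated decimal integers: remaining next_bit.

Read 1: bits[0:7] width=7 -> value=60 (bin 0111100); offset now 7 = byte 0 bit 7; 17 bits remain
Read 2: bits[7:8] width=1 -> value=1 (bin 1); offset now 8 = byte 1 bit 0; 16 bits remain
Read 3: bits[8:10] width=2 -> value=0 (bin 00); offset now 10 = byte 1 bit 2; 14 bits remain
Read 4: bits[10:14] width=4 -> value=5 (bin 0101); offset now 14 = byte 1 bit 6; 10 bits remain

Answer: 10 1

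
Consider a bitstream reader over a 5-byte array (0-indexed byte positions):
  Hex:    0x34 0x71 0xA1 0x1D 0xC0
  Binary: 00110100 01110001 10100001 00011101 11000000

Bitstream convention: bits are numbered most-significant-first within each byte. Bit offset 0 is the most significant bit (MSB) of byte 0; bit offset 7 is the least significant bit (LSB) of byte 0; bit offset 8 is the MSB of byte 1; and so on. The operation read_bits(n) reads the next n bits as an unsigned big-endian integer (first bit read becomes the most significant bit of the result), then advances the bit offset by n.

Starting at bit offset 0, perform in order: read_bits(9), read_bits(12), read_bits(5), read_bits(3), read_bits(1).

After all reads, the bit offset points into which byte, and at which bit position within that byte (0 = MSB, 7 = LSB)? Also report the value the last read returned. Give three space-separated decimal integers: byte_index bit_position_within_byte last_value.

Read 1: bits[0:9] width=9 -> value=104 (bin 001101000); offset now 9 = byte 1 bit 1; 31 bits remain
Read 2: bits[9:21] width=12 -> value=3636 (bin 111000110100); offset now 21 = byte 2 bit 5; 19 bits remain
Read 3: bits[21:26] width=5 -> value=4 (bin 00100); offset now 26 = byte 3 bit 2; 14 bits remain
Read 4: bits[26:29] width=3 -> value=3 (bin 011); offset now 29 = byte 3 bit 5; 11 bits remain
Read 5: bits[29:30] width=1 -> value=1 (bin 1); offset now 30 = byte 3 bit 6; 10 bits remain

Answer: 3 6 1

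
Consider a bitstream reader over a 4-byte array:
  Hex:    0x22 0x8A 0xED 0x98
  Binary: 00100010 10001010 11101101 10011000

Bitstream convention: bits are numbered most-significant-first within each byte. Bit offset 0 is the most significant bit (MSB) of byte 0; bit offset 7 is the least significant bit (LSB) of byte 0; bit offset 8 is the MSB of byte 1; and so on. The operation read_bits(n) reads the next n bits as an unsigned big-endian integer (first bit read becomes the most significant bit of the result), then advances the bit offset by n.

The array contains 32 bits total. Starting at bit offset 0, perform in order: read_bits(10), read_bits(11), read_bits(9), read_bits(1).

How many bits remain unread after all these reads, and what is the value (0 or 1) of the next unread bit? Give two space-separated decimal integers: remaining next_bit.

Answer: 1 0

Derivation:
Read 1: bits[0:10] width=10 -> value=138 (bin 0010001010); offset now 10 = byte 1 bit 2; 22 bits remain
Read 2: bits[10:21] width=11 -> value=349 (bin 00101011101); offset now 21 = byte 2 bit 5; 11 bits remain
Read 3: bits[21:30] width=9 -> value=358 (bin 101100110); offset now 30 = byte 3 bit 6; 2 bits remain
Read 4: bits[30:31] width=1 -> value=0 (bin 0); offset now 31 = byte 3 bit 7; 1 bits remain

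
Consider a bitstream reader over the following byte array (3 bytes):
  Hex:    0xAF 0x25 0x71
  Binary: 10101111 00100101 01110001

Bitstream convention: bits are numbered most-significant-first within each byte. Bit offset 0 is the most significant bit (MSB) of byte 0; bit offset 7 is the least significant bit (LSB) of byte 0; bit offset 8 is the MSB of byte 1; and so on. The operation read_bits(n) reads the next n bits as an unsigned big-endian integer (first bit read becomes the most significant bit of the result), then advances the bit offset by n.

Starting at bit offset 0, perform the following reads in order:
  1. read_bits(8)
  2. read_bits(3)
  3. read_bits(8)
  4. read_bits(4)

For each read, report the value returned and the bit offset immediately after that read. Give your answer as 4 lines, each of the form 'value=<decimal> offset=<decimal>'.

Answer: value=175 offset=8
value=1 offset=11
value=43 offset=19
value=8 offset=23

Derivation:
Read 1: bits[0:8] width=8 -> value=175 (bin 10101111); offset now 8 = byte 1 bit 0; 16 bits remain
Read 2: bits[8:11] width=3 -> value=1 (bin 001); offset now 11 = byte 1 bit 3; 13 bits remain
Read 3: bits[11:19] width=8 -> value=43 (bin 00101011); offset now 19 = byte 2 bit 3; 5 bits remain
Read 4: bits[19:23] width=4 -> value=8 (bin 1000); offset now 23 = byte 2 bit 7; 1 bits remain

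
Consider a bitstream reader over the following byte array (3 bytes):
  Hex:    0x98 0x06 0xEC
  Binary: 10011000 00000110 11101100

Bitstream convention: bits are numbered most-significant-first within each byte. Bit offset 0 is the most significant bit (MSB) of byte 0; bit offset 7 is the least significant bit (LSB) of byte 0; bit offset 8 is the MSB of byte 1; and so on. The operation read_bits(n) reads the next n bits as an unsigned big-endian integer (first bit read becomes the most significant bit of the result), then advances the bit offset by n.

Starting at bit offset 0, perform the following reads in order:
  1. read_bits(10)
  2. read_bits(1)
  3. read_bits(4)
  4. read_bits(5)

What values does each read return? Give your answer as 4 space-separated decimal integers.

Read 1: bits[0:10] width=10 -> value=608 (bin 1001100000); offset now 10 = byte 1 bit 2; 14 bits remain
Read 2: bits[10:11] width=1 -> value=0 (bin 0); offset now 11 = byte 1 bit 3; 13 bits remain
Read 3: bits[11:15] width=4 -> value=3 (bin 0011); offset now 15 = byte 1 bit 7; 9 bits remain
Read 4: bits[15:20] width=5 -> value=14 (bin 01110); offset now 20 = byte 2 bit 4; 4 bits remain

Answer: 608 0 3 14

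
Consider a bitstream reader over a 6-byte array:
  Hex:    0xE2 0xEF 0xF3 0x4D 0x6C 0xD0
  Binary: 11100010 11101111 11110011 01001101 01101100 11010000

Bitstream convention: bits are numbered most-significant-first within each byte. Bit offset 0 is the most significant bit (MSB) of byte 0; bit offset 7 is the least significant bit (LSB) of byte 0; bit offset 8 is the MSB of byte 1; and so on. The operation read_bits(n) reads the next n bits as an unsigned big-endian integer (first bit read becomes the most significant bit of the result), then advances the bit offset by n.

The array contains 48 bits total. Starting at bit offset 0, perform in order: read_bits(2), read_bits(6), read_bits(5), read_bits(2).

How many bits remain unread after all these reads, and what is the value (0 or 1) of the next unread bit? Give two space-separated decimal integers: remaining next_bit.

Read 1: bits[0:2] width=2 -> value=3 (bin 11); offset now 2 = byte 0 bit 2; 46 bits remain
Read 2: bits[2:8] width=6 -> value=34 (bin 100010); offset now 8 = byte 1 bit 0; 40 bits remain
Read 3: bits[8:13] width=5 -> value=29 (bin 11101); offset now 13 = byte 1 bit 5; 35 bits remain
Read 4: bits[13:15] width=2 -> value=3 (bin 11); offset now 15 = byte 1 bit 7; 33 bits remain

Answer: 33 1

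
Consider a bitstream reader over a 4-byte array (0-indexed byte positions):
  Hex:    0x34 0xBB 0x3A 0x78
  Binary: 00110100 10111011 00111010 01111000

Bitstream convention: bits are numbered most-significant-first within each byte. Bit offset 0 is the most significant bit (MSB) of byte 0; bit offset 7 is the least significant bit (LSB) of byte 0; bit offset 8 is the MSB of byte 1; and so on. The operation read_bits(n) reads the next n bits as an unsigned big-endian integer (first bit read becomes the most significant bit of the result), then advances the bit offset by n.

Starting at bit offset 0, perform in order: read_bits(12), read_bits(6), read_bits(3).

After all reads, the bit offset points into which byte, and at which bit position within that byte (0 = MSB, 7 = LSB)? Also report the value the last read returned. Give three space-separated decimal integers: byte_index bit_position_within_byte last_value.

Read 1: bits[0:12] width=12 -> value=843 (bin 001101001011); offset now 12 = byte 1 bit 4; 20 bits remain
Read 2: bits[12:18] width=6 -> value=44 (bin 101100); offset now 18 = byte 2 bit 2; 14 bits remain
Read 3: bits[18:21] width=3 -> value=7 (bin 111); offset now 21 = byte 2 bit 5; 11 bits remain

Answer: 2 5 7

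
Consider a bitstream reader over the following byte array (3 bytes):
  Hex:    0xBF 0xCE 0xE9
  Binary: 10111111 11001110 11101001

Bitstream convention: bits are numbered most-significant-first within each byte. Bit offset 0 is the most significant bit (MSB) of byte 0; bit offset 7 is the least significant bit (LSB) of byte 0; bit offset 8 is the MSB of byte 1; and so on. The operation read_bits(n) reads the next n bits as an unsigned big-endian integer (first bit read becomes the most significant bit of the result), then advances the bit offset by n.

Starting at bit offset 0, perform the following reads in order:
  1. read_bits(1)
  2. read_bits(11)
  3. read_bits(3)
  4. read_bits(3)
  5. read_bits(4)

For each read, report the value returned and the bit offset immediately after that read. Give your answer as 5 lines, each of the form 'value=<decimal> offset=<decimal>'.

Read 1: bits[0:1] width=1 -> value=1 (bin 1); offset now 1 = byte 0 bit 1; 23 bits remain
Read 2: bits[1:12] width=11 -> value=1020 (bin 01111111100); offset now 12 = byte 1 bit 4; 12 bits remain
Read 3: bits[12:15] width=3 -> value=7 (bin 111); offset now 15 = byte 1 bit 7; 9 bits remain
Read 4: bits[15:18] width=3 -> value=3 (bin 011); offset now 18 = byte 2 bit 2; 6 bits remain
Read 5: bits[18:22] width=4 -> value=10 (bin 1010); offset now 22 = byte 2 bit 6; 2 bits remain

Answer: value=1 offset=1
value=1020 offset=12
value=7 offset=15
value=3 offset=18
value=10 offset=22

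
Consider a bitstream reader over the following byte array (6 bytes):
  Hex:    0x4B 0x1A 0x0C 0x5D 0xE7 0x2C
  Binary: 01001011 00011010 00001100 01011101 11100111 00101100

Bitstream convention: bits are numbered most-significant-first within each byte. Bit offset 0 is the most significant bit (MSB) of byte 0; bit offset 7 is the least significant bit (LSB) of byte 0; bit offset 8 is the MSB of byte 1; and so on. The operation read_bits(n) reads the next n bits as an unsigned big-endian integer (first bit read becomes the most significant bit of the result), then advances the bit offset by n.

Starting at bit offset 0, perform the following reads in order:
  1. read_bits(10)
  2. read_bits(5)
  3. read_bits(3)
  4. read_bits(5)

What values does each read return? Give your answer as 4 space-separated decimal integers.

Read 1: bits[0:10] width=10 -> value=300 (bin 0100101100); offset now 10 = byte 1 bit 2; 38 bits remain
Read 2: bits[10:15] width=5 -> value=13 (bin 01101); offset now 15 = byte 1 bit 7; 33 bits remain
Read 3: bits[15:18] width=3 -> value=0 (bin 000); offset now 18 = byte 2 bit 2; 30 bits remain
Read 4: bits[18:23] width=5 -> value=6 (bin 00110); offset now 23 = byte 2 bit 7; 25 bits remain

Answer: 300 13 0 6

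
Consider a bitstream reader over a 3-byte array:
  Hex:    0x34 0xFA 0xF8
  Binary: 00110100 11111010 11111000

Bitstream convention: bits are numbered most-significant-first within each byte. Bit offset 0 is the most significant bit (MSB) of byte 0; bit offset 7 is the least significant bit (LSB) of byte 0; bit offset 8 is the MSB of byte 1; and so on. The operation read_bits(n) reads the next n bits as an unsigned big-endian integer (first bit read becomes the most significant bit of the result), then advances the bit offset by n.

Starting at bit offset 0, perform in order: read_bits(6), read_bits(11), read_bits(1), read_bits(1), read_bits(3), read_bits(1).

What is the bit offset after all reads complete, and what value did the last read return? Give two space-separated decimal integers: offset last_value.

Answer: 23 0

Derivation:
Read 1: bits[0:6] width=6 -> value=13 (bin 001101); offset now 6 = byte 0 bit 6; 18 bits remain
Read 2: bits[6:17] width=11 -> value=501 (bin 00111110101); offset now 17 = byte 2 bit 1; 7 bits remain
Read 3: bits[17:18] width=1 -> value=1 (bin 1); offset now 18 = byte 2 bit 2; 6 bits remain
Read 4: bits[18:19] width=1 -> value=1 (bin 1); offset now 19 = byte 2 bit 3; 5 bits remain
Read 5: bits[19:22] width=3 -> value=6 (bin 110); offset now 22 = byte 2 bit 6; 2 bits remain
Read 6: bits[22:23] width=1 -> value=0 (bin 0); offset now 23 = byte 2 bit 7; 1 bits remain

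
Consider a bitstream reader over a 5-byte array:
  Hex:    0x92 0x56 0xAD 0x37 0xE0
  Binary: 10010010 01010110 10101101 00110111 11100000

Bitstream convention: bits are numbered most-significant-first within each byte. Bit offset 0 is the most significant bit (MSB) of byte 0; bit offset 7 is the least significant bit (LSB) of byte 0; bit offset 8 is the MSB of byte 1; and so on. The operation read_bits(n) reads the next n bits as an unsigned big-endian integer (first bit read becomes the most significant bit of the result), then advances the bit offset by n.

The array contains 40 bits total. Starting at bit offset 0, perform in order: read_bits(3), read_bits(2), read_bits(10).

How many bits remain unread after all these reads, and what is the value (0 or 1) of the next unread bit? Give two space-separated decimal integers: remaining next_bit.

Answer: 25 0

Derivation:
Read 1: bits[0:3] width=3 -> value=4 (bin 100); offset now 3 = byte 0 bit 3; 37 bits remain
Read 2: bits[3:5] width=2 -> value=2 (bin 10); offset now 5 = byte 0 bit 5; 35 bits remain
Read 3: bits[5:15] width=10 -> value=299 (bin 0100101011); offset now 15 = byte 1 bit 7; 25 bits remain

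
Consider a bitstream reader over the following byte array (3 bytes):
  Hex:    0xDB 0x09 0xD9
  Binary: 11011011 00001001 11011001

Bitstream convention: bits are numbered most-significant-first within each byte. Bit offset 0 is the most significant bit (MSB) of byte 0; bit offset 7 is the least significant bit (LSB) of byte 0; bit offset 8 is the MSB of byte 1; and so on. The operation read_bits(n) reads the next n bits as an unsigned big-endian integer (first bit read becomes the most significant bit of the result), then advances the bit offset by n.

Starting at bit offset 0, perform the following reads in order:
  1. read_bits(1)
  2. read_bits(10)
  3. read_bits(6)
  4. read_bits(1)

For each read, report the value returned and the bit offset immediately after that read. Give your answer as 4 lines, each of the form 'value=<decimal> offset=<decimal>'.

Read 1: bits[0:1] width=1 -> value=1 (bin 1); offset now 1 = byte 0 bit 1; 23 bits remain
Read 2: bits[1:11] width=10 -> value=728 (bin 1011011000); offset now 11 = byte 1 bit 3; 13 bits remain
Read 3: bits[11:17] width=6 -> value=19 (bin 010011); offset now 17 = byte 2 bit 1; 7 bits remain
Read 4: bits[17:18] width=1 -> value=1 (bin 1); offset now 18 = byte 2 bit 2; 6 bits remain

Answer: value=1 offset=1
value=728 offset=11
value=19 offset=17
value=1 offset=18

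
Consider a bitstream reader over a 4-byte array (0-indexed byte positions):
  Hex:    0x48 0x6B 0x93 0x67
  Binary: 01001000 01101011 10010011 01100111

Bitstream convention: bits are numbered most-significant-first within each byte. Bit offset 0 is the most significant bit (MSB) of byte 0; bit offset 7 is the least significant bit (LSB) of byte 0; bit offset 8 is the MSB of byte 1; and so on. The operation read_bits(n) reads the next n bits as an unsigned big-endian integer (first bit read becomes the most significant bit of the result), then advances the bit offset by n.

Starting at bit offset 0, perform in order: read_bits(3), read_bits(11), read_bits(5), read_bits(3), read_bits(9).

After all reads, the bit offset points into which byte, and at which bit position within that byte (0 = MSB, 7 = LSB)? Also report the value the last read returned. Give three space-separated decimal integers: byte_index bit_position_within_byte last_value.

Read 1: bits[0:3] width=3 -> value=2 (bin 010); offset now 3 = byte 0 bit 3; 29 bits remain
Read 2: bits[3:14] width=11 -> value=538 (bin 01000011010); offset now 14 = byte 1 bit 6; 18 bits remain
Read 3: bits[14:19] width=5 -> value=28 (bin 11100); offset now 19 = byte 2 bit 3; 13 bits remain
Read 4: bits[19:22] width=3 -> value=4 (bin 100); offset now 22 = byte 2 bit 6; 10 bits remain
Read 5: bits[22:31] width=9 -> value=435 (bin 110110011); offset now 31 = byte 3 bit 7; 1 bits remain

Answer: 3 7 435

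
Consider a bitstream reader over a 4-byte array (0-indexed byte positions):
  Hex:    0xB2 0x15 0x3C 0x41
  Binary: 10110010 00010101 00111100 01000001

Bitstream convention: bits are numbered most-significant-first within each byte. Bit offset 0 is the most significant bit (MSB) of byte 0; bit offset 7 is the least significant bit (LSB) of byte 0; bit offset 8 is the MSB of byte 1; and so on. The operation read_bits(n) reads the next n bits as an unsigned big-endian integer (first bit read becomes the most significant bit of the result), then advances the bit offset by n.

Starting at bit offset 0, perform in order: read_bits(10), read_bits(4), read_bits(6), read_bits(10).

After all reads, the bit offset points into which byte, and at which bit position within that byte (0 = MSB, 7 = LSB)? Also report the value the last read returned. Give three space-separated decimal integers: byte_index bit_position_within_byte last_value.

Answer: 3 6 784

Derivation:
Read 1: bits[0:10] width=10 -> value=712 (bin 1011001000); offset now 10 = byte 1 bit 2; 22 bits remain
Read 2: bits[10:14] width=4 -> value=5 (bin 0101); offset now 14 = byte 1 bit 6; 18 bits remain
Read 3: bits[14:20] width=6 -> value=19 (bin 010011); offset now 20 = byte 2 bit 4; 12 bits remain
Read 4: bits[20:30] width=10 -> value=784 (bin 1100010000); offset now 30 = byte 3 bit 6; 2 bits remain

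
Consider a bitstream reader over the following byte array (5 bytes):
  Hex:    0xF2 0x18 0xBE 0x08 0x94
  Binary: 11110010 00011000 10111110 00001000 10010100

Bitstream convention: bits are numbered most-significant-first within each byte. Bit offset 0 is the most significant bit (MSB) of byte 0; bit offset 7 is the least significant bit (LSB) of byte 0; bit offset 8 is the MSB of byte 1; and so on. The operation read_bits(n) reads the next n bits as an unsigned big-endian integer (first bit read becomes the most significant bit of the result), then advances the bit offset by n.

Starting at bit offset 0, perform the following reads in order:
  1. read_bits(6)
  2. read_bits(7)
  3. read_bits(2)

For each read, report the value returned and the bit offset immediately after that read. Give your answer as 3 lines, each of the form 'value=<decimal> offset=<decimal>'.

Answer: value=60 offset=6
value=67 offset=13
value=0 offset=15

Derivation:
Read 1: bits[0:6] width=6 -> value=60 (bin 111100); offset now 6 = byte 0 bit 6; 34 bits remain
Read 2: bits[6:13] width=7 -> value=67 (bin 1000011); offset now 13 = byte 1 bit 5; 27 bits remain
Read 3: bits[13:15] width=2 -> value=0 (bin 00); offset now 15 = byte 1 bit 7; 25 bits remain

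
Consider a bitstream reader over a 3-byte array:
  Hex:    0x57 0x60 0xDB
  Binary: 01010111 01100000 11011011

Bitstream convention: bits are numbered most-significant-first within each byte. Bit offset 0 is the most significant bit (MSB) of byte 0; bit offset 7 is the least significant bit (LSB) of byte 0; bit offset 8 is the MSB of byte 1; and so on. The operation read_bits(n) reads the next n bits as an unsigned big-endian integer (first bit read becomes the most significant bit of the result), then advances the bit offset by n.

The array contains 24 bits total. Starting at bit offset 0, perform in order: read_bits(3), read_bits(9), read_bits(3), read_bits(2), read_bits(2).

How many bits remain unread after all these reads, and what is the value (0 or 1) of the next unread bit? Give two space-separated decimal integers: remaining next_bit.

Answer: 5 1

Derivation:
Read 1: bits[0:3] width=3 -> value=2 (bin 010); offset now 3 = byte 0 bit 3; 21 bits remain
Read 2: bits[3:12] width=9 -> value=374 (bin 101110110); offset now 12 = byte 1 bit 4; 12 bits remain
Read 3: bits[12:15] width=3 -> value=0 (bin 000); offset now 15 = byte 1 bit 7; 9 bits remain
Read 4: bits[15:17] width=2 -> value=1 (bin 01); offset now 17 = byte 2 bit 1; 7 bits remain
Read 5: bits[17:19] width=2 -> value=2 (bin 10); offset now 19 = byte 2 bit 3; 5 bits remain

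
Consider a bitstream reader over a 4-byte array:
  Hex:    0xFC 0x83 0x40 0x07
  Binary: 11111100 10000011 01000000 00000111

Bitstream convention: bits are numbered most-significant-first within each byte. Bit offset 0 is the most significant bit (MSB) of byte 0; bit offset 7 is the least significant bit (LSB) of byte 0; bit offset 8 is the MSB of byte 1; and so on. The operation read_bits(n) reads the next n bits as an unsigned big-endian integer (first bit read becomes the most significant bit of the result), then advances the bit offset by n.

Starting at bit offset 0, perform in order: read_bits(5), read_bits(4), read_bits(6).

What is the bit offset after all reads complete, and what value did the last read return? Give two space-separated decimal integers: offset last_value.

Read 1: bits[0:5] width=5 -> value=31 (bin 11111); offset now 5 = byte 0 bit 5; 27 bits remain
Read 2: bits[5:9] width=4 -> value=9 (bin 1001); offset now 9 = byte 1 bit 1; 23 bits remain
Read 3: bits[9:15] width=6 -> value=1 (bin 000001); offset now 15 = byte 1 bit 7; 17 bits remain

Answer: 15 1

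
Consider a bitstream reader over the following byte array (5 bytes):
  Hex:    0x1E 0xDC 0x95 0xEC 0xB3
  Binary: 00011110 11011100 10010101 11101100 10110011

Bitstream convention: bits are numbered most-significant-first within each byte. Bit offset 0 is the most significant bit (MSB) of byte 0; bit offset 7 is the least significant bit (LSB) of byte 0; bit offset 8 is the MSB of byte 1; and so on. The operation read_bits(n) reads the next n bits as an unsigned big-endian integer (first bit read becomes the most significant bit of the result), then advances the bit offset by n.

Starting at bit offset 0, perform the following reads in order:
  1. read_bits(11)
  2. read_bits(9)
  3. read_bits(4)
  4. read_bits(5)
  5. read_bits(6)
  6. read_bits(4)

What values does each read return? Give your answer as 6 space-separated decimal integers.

Answer: 246 457 5 29 37 9

Derivation:
Read 1: bits[0:11] width=11 -> value=246 (bin 00011110110); offset now 11 = byte 1 bit 3; 29 bits remain
Read 2: bits[11:20] width=9 -> value=457 (bin 111001001); offset now 20 = byte 2 bit 4; 20 bits remain
Read 3: bits[20:24] width=4 -> value=5 (bin 0101); offset now 24 = byte 3 bit 0; 16 bits remain
Read 4: bits[24:29] width=5 -> value=29 (bin 11101); offset now 29 = byte 3 bit 5; 11 bits remain
Read 5: bits[29:35] width=6 -> value=37 (bin 100101); offset now 35 = byte 4 bit 3; 5 bits remain
Read 6: bits[35:39] width=4 -> value=9 (bin 1001); offset now 39 = byte 4 bit 7; 1 bits remain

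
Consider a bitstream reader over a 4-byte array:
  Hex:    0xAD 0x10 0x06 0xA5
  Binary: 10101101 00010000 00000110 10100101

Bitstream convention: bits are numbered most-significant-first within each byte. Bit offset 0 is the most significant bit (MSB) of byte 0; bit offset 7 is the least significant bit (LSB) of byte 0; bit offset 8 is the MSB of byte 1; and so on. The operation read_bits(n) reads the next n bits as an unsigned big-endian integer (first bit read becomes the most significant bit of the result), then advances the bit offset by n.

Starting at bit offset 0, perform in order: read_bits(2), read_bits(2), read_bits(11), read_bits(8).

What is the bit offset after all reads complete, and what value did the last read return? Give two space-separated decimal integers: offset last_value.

Answer: 23 3

Derivation:
Read 1: bits[0:2] width=2 -> value=2 (bin 10); offset now 2 = byte 0 bit 2; 30 bits remain
Read 2: bits[2:4] width=2 -> value=2 (bin 10); offset now 4 = byte 0 bit 4; 28 bits remain
Read 3: bits[4:15] width=11 -> value=1672 (bin 11010001000); offset now 15 = byte 1 bit 7; 17 bits remain
Read 4: bits[15:23] width=8 -> value=3 (bin 00000011); offset now 23 = byte 2 bit 7; 9 bits remain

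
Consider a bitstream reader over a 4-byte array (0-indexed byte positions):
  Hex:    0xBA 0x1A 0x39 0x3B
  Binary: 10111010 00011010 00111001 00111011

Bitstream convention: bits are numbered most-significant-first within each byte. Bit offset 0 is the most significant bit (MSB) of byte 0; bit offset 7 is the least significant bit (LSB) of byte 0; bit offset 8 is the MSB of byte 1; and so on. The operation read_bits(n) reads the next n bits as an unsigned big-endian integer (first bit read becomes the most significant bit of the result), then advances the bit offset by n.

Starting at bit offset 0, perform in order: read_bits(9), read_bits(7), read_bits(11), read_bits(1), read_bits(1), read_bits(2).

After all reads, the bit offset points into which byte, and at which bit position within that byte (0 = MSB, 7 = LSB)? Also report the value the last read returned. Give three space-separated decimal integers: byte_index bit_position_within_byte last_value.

Read 1: bits[0:9] width=9 -> value=372 (bin 101110100); offset now 9 = byte 1 bit 1; 23 bits remain
Read 2: bits[9:16] width=7 -> value=26 (bin 0011010); offset now 16 = byte 2 bit 0; 16 bits remain
Read 3: bits[16:27] width=11 -> value=457 (bin 00111001001); offset now 27 = byte 3 bit 3; 5 bits remain
Read 4: bits[27:28] width=1 -> value=1 (bin 1); offset now 28 = byte 3 bit 4; 4 bits remain
Read 5: bits[28:29] width=1 -> value=1 (bin 1); offset now 29 = byte 3 bit 5; 3 bits remain
Read 6: bits[29:31] width=2 -> value=1 (bin 01); offset now 31 = byte 3 bit 7; 1 bits remain

Answer: 3 7 1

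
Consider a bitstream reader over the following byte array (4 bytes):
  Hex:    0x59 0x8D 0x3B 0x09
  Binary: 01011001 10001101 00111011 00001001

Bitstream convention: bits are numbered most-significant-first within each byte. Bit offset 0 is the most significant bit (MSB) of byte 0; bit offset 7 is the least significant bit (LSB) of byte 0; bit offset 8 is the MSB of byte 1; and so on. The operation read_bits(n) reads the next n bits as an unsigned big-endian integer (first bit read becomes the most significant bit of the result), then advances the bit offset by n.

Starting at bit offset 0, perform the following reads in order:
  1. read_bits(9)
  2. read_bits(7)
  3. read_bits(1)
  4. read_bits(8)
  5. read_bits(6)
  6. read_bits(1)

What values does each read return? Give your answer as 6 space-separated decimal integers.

Read 1: bits[0:9] width=9 -> value=179 (bin 010110011); offset now 9 = byte 1 bit 1; 23 bits remain
Read 2: bits[9:16] width=7 -> value=13 (bin 0001101); offset now 16 = byte 2 bit 0; 16 bits remain
Read 3: bits[16:17] width=1 -> value=0 (bin 0); offset now 17 = byte 2 bit 1; 15 bits remain
Read 4: bits[17:25] width=8 -> value=118 (bin 01110110); offset now 25 = byte 3 bit 1; 7 bits remain
Read 5: bits[25:31] width=6 -> value=4 (bin 000100); offset now 31 = byte 3 bit 7; 1 bits remain
Read 6: bits[31:32] width=1 -> value=1 (bin 1); offset now 32 = byte 4 bit 0; 0 bits remain

Answer: 179 13 0 118 4 1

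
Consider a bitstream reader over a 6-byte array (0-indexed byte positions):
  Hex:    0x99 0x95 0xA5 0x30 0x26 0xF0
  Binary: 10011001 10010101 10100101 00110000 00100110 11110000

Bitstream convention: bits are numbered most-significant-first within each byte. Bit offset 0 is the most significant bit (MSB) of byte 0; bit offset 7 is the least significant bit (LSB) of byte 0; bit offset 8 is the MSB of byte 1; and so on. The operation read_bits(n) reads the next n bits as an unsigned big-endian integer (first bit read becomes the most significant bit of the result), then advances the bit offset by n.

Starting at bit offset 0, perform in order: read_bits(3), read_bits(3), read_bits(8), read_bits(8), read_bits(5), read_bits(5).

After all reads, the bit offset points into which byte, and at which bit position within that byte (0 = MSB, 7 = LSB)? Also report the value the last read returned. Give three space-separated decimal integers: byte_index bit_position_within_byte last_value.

Read 1: bits[0:3] width=3 -> value=4 (bin 100); offset now 3 = byte 0 bit 3; 45 bits remain
Read 2: bits[3:6] width=3 -> value=6 (bin 110); offset now 6 = byte 0 bit 6; 42 bits remain
Read 3: bits[6:14] width=8 -> value=101 (bin 01100101); offset now 14 = byte 1 bit 6; 34 bits remain
Read 4: bits[14:22] width=8 -> value=105 (bin 01101001); offset now 22 = byte 2 bit 6; 26 bits remain
Read 5: bits[22:27] width=5 -> value=9 (bin 01001); offset now 27 = byte 3 bit 3; 21 bits remain
Read 6: bits[27:32] width=5 -> value=16 (bin 10000); offset now 32 = byte 4 bit 0; 16 bits remain

Answer: 4 0 16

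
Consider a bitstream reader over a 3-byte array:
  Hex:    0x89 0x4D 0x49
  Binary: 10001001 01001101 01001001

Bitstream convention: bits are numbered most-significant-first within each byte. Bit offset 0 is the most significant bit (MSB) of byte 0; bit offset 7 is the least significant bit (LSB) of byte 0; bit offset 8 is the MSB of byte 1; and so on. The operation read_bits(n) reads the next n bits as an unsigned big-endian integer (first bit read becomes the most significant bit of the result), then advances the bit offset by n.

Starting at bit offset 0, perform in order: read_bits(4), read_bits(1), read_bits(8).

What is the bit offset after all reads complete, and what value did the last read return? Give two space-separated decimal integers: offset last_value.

Read 1: bits[0:4] width=4 -> value=8 (bin 1000); offset now 4 = byte 0 bit 4; 20 bits remain
Read 2: bits[4:5] width=1 -> value=1 (bin 1); offset now 5 = byte 0 bit 5; 19 bits remain
Read 3: bits[5:13] width=8 -> value=41 (bin 00101001); offset now 13 = byte 1 bit 5; 11 bits remain

Answer: 13 41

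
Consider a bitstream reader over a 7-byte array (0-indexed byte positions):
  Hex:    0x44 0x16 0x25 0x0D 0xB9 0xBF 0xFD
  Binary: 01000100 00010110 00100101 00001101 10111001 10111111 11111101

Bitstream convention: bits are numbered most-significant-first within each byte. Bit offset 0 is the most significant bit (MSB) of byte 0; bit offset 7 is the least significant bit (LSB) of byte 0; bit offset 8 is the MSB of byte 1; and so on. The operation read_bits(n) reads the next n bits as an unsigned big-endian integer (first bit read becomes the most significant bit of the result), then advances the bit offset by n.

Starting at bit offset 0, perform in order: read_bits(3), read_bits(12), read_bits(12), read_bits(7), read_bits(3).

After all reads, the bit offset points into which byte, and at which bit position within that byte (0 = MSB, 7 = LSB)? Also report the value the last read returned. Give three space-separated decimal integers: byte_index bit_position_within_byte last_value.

Answer: 4 5 7

Derivation:
Read 1: bits[0:3] width=3 -> value=2 (bin 010); offset now 3 = byte 0 bit 3; 53 bits remain
Read 2: bits[3:15] width=12 -> value=523 (bin 001000001011); offset now 15 = byte 1 bit 7; 41 bits remain
Read 3: bits[15:27] width=12 -> value=296 (bin 000100101000); offset now 27 = byte 3 bit 3; 29 bits remain
Read 4: bits[27:34] width=7 -> value=54 (bin 0110110); offset now 34 = byte 4 bit 2; 22 bits remain
Read 5: bits[34:37] width=3 -> value=7 (bin 111); offset now 37 = byte 4 bit 5; 19 bits remain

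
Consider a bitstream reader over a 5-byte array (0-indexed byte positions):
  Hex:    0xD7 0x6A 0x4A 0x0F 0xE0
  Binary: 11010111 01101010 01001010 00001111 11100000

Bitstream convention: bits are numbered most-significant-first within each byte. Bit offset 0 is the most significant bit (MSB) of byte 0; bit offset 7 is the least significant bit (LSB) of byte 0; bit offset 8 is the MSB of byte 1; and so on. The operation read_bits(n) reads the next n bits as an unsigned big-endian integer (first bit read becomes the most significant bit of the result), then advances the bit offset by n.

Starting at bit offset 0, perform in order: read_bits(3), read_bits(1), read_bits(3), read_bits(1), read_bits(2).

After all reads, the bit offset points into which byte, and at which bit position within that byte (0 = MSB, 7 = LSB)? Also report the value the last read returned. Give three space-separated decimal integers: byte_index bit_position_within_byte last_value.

Answer: 1 2 1

Derivation:
Read 1: bits[0:3] width=3 -> value=6 (bin 110); offset now 3 = byte 0 bit 3; 37 bits remain
Read 2: bits[3:4] width=1 -> value=1 (bin 1); offset now 4 = byte 0 bit 4; 36 bits remain
Read 3: bits[4:7] width=3 -> value=3 (bin 011); offset now 7 = byte 0 bit 7; 33 bits remain
Read 4: bits[7:8] width=1 -> value=1 (bin 1); offset now 8 = byte 1 bit 0; 32 bits remain
Read 5: bits[8:10] width=2 -> value=1 (bin 01); offset now 10 = byte 1 bit 2; 30 bits remain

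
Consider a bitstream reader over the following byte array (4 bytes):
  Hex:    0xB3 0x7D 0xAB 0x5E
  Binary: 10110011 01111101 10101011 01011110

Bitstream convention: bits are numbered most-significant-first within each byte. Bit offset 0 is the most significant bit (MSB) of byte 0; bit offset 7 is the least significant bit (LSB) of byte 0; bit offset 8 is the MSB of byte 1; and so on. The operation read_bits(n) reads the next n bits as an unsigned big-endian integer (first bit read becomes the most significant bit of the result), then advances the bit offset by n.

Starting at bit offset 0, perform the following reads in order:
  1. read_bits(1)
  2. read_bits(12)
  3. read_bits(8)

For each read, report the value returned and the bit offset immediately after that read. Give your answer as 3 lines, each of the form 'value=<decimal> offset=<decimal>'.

Answer: value=1 offset=1
value=1647 offset=13
value=181 offset=21

Derivation:
Read 1: bits[0:1] width=1 -> value=1 (bin 1); offset now 1 = byte 0 bit 1; 31 bits remain
Read 2: bits[1:13] width=12 -> value=1647 (bin 011001101111); offset now 13 = byte 1 bit 5; 19 bits remain
Read 3: bits[13:21] width=8 -> value=181 (bin 10110101); offset now 21 = byte 2 bit 5; 11 bits remain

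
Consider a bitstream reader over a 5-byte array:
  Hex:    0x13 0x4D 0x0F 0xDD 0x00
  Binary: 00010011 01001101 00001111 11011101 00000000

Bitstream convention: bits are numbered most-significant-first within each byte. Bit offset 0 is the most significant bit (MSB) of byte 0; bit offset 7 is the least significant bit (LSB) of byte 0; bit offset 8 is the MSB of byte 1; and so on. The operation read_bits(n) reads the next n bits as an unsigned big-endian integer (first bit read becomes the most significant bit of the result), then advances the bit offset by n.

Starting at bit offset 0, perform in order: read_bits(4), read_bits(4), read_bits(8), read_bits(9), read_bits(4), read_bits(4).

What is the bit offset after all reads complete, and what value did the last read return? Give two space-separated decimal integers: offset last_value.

Answer: 33 10

Derivation:
Read 1: bits[0:4] width=4 -> value=1 (bin 0001); offset now 4 = byte 0 bit 4; 36 bits remain
Read 2: bits[4:8] width=4 -> value=3 (bin 0011); offset now 8 = byte 1 bit 0; 32 bits remain
Read 3: bits[8:16] width=8 -> value=77 (bin 01001101); offset now 16 = byte 2 bit 0; 24 bits remain
Read 4: bits[16:25] width=9 -> value=31 (bin 000011111); offset now 25 = byte 3 bit 1; 15 bits remain
Read 5: bits[25:29] width=4 -> value=11 (bin 1011); offset now 29 = byte 3 bit 5; 11 bits remain
Read 6: bits[29:33] width=4 -> value=10 (bin 1010); offset now 33 = byte 4 bit 1; 7 bits remain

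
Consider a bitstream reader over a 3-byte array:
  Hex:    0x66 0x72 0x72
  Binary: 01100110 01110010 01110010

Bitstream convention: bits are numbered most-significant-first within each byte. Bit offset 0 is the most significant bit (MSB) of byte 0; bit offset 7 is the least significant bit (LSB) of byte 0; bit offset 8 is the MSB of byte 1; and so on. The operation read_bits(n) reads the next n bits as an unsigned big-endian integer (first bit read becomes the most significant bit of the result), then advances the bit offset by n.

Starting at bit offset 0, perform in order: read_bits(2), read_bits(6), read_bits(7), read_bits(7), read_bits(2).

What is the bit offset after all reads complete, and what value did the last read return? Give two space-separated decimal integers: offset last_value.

Read 1: bits[0:2] width=2 -> value=1 (bin 01); offset now 2 = byte 0 bit 2; 22 bits remain
Read 2: bits[2:8] width=6 -> value=38 (bin 100110); offset now 8 = byte 1 bit 0; 16 bits remain
Read 3: bits[8:15] width=7 -> value=57 (bin 0111001); offset now 15 = byte 1 bit 7; 9 bits remain
Read 4: bits[15:22] width=7 -> value=28 (bin 0011100); offset now 22 = byte 2 bit 6; 2 bits remain
Read 5: bits[22:24] width=2 -> value=2 (bin 10); offset now 24 = byte 3 bit 0; 0 bits remain

Answer: 24 2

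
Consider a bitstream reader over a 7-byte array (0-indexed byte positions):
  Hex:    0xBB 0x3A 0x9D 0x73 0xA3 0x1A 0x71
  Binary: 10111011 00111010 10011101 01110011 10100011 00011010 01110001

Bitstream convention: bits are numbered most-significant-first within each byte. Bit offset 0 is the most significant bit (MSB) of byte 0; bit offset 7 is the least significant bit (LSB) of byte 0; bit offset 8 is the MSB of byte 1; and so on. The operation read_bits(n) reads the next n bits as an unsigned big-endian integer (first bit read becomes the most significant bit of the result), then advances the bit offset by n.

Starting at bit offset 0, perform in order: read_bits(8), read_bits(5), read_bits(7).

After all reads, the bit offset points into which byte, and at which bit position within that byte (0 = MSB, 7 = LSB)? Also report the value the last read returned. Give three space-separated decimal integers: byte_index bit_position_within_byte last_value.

Read 1: bits[0:8] width=8 -> value=187 (bin 10111011); offset now 8 = byte 1 bit 0; 48 bits remain
Read 2: bits[8:13] width=5 -> value=7 (bin 00111); offset now 13 = byte 1 bit 5; 43 bits remain
Read 3: bits[13:20] width=7 -> value=41 (bin 0101001); offset now 20 = byte 2 bit 4; 36 bits remain

Answer: 2 4 41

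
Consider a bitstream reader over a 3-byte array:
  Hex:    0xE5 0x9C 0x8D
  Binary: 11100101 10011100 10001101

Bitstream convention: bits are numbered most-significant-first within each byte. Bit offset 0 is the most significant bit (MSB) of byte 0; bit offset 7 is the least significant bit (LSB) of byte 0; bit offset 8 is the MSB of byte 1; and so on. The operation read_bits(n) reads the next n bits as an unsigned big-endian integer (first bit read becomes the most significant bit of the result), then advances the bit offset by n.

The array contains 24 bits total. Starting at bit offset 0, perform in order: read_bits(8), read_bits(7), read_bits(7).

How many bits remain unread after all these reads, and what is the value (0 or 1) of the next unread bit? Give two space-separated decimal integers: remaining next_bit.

Answer: 2 0

Derivation:
Read 1: bits[0:8] width=8 -> value=229 (bin 11100101); offset now 8 = byte 1 bit 0; 16 bits remain
Read 2: bits[8:15] width=7 -> value=78 (bin 1001110); offset now 15 = byte 1 bit 7; 9 bits remain
Read 3: bits[15:22] width=7 -> value=35 (bin 0100011); offset now 22 = byte 2 bit 6; 2 bits remain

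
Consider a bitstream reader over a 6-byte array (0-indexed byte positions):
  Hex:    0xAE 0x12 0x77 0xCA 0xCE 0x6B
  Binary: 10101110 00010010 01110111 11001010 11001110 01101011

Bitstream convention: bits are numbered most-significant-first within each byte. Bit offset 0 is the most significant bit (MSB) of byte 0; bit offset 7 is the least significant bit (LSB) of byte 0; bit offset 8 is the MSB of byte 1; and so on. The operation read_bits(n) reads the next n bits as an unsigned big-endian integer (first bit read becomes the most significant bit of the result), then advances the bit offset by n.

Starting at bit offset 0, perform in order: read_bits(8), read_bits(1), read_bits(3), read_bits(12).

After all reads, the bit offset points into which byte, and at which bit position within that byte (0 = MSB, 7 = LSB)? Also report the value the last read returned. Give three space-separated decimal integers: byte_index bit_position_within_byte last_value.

Answer: 3 0 631

Derivation:
Read 1: bits[0:8] width=8 -> value=174 (bin 10101110); offset now 8 = byte 1 bit 0; 40 bits remain
Read 2: bits[8:9] width=1 -> value=0 (bin 0); offset now 9 = byte 1 bit 1; 39 bits remain
Read 3: bits[9:12] width=3 -> value=1 (bin 001); offset now 12 = byte 1 bit 4; 36 bits remain
Read 4: bits[12:24] width=12 -> value=631 (bin 001001110111); offset now 24 = byte 3 bit 0; 24 bits remain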